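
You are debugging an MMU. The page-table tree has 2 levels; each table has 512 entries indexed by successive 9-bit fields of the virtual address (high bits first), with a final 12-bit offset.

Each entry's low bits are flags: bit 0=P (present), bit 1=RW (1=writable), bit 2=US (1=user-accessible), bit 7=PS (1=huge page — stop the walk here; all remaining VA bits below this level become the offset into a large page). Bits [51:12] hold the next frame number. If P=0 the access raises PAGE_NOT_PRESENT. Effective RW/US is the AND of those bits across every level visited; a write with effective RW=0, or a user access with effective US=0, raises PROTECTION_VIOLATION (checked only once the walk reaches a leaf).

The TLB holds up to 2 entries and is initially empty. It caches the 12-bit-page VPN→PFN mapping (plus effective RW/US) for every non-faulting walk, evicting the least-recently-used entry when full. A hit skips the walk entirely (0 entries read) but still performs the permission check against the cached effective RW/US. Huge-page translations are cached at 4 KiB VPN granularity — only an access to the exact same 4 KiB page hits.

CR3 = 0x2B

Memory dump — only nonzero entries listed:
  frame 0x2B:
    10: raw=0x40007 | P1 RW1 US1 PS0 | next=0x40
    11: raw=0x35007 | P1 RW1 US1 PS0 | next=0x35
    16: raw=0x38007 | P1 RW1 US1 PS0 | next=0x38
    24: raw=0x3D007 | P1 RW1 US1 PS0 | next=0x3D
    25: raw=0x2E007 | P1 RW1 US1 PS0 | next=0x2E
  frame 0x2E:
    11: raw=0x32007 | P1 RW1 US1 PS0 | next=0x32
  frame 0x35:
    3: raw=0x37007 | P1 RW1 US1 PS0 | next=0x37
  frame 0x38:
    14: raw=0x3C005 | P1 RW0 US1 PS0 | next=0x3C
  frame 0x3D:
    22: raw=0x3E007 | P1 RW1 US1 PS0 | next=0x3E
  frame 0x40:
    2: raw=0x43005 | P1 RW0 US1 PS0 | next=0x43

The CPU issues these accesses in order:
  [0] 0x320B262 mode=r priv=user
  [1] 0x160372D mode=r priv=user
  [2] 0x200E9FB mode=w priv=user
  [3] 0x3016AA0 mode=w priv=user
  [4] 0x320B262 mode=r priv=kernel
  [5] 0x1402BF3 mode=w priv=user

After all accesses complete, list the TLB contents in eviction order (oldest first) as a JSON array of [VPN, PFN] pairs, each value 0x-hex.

Walk each access:
#0 VA=0x320B262 (r,user):
  [0] read 0x2B idx=25: raw=0x2E007 flags P=1 W=1 U=1 S=0
  [1] read 0x2E idx=11: raw=0x32007 flags P=1 W=1 U=1 S=0
  ⇒ phys 0x32262  [2 reads]
#1 VA=0x160372D (r,user):
  [0] read 0x2B idx=11: raw=0x35007 flags P=1 W=1 U=1 S=0
  [1] read 0x35 idx=3: raw=0x37007 flags P=1 W=1 U=1 S=0
  ⇒ phys 0x3772D  [2 reads]
#2 VA=0x200E9FB (w,user):
  [0] read 0x2B idx=16: raw=0x38007 flags P=1 W=1 U=1 S=0
  [1] read 0x38 idx=14: raw=0x3C005 flags P=1 W=0 U=1 S=0
  ✗ PROTECTION_VIOLATION  [2 reads]
#3 VA=0x3016AA0 (w,user):
  [0] read 0x2B idx=24: raw=0x3D007 flags P=1 W=1 U=1 S=0
  [1] read 0x3D idx=22: raw=0x3E007 flags P=1 W=1 U=1 S=0
  ⇒ phys 0x3EAA0  [2 reads]
#4 VA=0x320B262 (r,kernel):
  [0] read 0x2B idx=25: raw=0x2E007 flags P=1 W=1 U=1 S=0
  [1] read 0x2E idx=11: raw=0x32007 flags P=1 W=1 U=1 S=0
  ⇒ phys 0x32262  [2 reads]
#5 VA=0x1402BF3 (w,user):
  [0] read 0x2B idx=10: raw=0x40007 flags P=1 W=1 U=1 S=0
  [1] read 0x40 idx=2: raw=0x43005 flags P=1 W=0 U=1 S=0
  ✗ PROTECTION_VIOLATION  [2 reads]

TLB: [["0x3016", "0x3E"], ["0x320B", "0x32"]]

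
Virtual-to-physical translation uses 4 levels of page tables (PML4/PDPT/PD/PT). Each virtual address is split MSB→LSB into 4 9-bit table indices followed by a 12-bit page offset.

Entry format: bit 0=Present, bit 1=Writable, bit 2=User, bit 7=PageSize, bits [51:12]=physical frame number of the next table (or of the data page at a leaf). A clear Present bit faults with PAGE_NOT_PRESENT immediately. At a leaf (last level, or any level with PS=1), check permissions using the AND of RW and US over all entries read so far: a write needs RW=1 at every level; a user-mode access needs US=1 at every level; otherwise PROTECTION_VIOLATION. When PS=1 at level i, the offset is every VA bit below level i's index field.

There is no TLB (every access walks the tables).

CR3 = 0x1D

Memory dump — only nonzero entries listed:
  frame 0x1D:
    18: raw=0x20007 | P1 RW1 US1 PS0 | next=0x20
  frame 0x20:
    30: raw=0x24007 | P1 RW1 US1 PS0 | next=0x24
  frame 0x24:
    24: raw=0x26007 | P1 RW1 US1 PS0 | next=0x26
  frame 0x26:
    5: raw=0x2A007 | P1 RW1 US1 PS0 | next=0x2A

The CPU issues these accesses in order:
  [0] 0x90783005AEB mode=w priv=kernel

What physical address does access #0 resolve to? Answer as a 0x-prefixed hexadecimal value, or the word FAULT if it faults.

Per-access translation:
#0 VA=0x90783005AEB (w,kernel):
  L0: frame=0x1D idx=18 entry=0x20007 [P=1 RW=1 US=1 PS=0]
  L1: frame=0x20 idx=30 entry=0x24007 [P=1 RW=1 US=1 PS=0]
  L2: frame=0x24 idx=24 entry=0x26007 [P=1 RW=1 US=1 PS=0]
  L3: frame=0x26 idx=5 entry=0x2A007 [P=1 RW=1 US=1 PS=0]
  ⇒ phys 0x2AAEB  [4 reads]

Access #0 PA: 0x2AAEB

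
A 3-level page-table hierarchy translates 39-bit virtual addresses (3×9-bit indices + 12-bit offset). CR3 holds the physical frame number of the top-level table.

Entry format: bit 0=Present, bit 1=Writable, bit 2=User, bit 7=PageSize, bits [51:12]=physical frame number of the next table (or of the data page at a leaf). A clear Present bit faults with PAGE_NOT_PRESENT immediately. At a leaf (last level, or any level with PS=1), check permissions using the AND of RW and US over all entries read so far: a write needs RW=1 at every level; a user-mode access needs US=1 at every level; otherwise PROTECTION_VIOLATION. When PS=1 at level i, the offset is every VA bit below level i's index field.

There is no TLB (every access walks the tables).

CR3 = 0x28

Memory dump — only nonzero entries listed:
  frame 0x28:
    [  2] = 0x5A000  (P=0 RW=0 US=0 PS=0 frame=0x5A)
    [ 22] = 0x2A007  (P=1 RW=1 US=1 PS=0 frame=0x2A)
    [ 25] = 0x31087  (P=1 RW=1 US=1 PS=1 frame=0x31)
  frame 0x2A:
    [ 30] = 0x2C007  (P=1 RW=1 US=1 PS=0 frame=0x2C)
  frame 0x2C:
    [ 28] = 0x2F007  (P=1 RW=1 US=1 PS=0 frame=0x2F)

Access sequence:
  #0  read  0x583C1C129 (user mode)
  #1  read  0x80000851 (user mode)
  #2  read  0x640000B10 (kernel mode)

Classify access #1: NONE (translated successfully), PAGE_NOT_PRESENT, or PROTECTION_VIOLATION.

Walk each access:
#0 VA=0x583C1C129 (r,user):
  [0] read 0x28 idx=22: raw=0x2A007 flags P=1 W=1 U=1 S=0
  [1] read 0x2A idx=30: raw=0x2C007 flags P=1 W=1 U=1 S=0
  [2] read 0x2C idx=28: raw=0x2F007 flags P=1 W=1 U=1 S=0
  ⇒ phys 0x2F129  [3 reads]
#1 VA=0x80000851 (r,user):
  [0] read 0x28 idx=2: raw=0x5A000 flags P=0 W=0 U=0 S=0
  → PAGE_NOT_PRESENT  (1 entries read)
#2 VA=0x640000B10 (r,kernel):
  [0] read 0x28 idx=25: raw=0x31087 flags P=1 W=1 U=1 S=1
  ⇒ phys 0x31B10 (huge @L0)  [1 reads]

Access #1 fault: PAGE_NOT_PRESENT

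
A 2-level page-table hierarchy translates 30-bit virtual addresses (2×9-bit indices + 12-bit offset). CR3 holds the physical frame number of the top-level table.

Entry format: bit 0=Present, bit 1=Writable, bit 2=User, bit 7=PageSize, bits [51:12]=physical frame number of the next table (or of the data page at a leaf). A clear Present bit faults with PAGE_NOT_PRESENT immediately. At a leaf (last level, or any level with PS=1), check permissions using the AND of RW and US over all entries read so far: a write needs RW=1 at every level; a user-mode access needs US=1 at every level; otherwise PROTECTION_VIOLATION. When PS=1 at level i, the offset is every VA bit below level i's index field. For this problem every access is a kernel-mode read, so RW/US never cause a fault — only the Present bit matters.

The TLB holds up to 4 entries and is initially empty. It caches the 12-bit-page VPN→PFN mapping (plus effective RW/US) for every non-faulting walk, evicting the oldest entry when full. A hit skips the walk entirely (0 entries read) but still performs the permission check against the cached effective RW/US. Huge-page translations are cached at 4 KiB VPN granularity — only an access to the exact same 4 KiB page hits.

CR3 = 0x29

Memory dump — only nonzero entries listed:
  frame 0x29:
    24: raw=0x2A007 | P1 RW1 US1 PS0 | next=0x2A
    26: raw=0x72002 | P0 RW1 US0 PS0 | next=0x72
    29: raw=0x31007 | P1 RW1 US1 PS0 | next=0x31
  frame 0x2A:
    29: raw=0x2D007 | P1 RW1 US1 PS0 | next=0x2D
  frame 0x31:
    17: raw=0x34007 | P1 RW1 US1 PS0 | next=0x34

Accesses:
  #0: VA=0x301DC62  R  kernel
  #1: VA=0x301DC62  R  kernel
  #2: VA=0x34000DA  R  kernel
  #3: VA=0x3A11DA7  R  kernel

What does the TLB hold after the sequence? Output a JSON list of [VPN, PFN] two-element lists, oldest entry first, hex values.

Trace:
#0 VA=0x301DC62 (r,kernel):
  lvl0: tbl 0x29, slot 24 ⇒ 0x2A007 (P1/RW1/US1/PS0)
  lvl1: tbl 0x2A, slot 29 ⇒ 0x2D007 (P1/RW1/US1/PS0)
  ⇒ phys 0x2DC62  [2 reads]
#1 VA=0x301DC62 (r,kernel):
  TLB hit vpn=0x301D → PA=0x2DC62
#2 VA=0x34000DA (r,kernel):
  lvl0: tbl 0x29, slot 26 ⇒ 0x72002 (P0/RW1/US0/PS0)
  ⇒ fault: PAGE_NOT_PRESENT  — 1 lookups
#3 VA=0x3A11DA7 (r,kernel):
  lvl0: tbl 0x29, slot 29 ⇒ 0x31007 (P1/RW1/US1/PS0)
  lvl1: tbl 0x31, slot 17 ⇒ 0x34007 (P1/RW1/US1/PS0)
  ⇒ phys 0x34DA7  [2 reads]

TLB: [["0x301D", "0x2D"], ["0x3A11", "0x34"]]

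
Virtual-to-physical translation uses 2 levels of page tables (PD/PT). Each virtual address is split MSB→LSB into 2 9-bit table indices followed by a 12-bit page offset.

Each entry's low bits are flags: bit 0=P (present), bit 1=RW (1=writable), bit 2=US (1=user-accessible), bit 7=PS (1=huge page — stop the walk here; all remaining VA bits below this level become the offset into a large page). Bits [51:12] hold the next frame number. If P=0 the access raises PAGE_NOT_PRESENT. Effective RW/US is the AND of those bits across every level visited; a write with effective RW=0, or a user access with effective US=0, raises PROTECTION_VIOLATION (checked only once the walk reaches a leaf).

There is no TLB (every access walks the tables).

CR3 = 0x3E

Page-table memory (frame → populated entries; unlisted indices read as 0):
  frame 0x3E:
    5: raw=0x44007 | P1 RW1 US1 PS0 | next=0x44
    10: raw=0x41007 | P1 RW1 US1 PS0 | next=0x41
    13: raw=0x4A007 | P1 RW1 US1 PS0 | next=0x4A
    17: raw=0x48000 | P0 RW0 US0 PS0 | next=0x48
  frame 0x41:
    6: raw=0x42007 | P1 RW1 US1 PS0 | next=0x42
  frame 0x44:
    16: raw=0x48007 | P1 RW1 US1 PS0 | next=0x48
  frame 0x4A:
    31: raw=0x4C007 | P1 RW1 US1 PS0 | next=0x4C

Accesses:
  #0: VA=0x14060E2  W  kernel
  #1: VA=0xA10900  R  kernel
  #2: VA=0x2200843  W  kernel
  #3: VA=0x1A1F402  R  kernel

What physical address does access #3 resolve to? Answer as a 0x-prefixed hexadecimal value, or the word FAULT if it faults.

Trace:
#0 VA=0x14060E2 (w,kernel):
  [0] read 0x3E idx=10: raw=0x41007 flags P=1 W=1 U=1 S=0
  [1] read 0x41 idx=6: raw=0x42007 flags P=1 W=1 U=1 S=0
  ✓ 0x420E2  — 2 lookups
#1 VA=0xA10900 (r,kernel):
  [0] read 0x3E idx=5: raw=0x44007 flags P=1 W=1 U=1 S=0
  [1] read 0x44 idx=16: raw=0x48007 flags P=1 W=1 U=1 S=0
  ✓ 0x48900  — 2 lookups
#2 VA=0x2200843 (w,kernel):
  [0] read 0x3E idx=17: raw=0x48000 flags P=0 W=0 U=0 S=0
  → PAGE_NOT_PRESENT  (1 entries read)
#3 VA=0x1A1F402 (r,kernel):
  [0] read 0x3E idx=13: raw=0x4A007 flags P=1 W=1 U=1 S=0
  [1] read 0x4A idx=31: raw=0x4C007 flags P=1 W=1 U=1 S=0
  ✓ 0x4C402  — 2 lookups

Access #3 PA: 0x4C402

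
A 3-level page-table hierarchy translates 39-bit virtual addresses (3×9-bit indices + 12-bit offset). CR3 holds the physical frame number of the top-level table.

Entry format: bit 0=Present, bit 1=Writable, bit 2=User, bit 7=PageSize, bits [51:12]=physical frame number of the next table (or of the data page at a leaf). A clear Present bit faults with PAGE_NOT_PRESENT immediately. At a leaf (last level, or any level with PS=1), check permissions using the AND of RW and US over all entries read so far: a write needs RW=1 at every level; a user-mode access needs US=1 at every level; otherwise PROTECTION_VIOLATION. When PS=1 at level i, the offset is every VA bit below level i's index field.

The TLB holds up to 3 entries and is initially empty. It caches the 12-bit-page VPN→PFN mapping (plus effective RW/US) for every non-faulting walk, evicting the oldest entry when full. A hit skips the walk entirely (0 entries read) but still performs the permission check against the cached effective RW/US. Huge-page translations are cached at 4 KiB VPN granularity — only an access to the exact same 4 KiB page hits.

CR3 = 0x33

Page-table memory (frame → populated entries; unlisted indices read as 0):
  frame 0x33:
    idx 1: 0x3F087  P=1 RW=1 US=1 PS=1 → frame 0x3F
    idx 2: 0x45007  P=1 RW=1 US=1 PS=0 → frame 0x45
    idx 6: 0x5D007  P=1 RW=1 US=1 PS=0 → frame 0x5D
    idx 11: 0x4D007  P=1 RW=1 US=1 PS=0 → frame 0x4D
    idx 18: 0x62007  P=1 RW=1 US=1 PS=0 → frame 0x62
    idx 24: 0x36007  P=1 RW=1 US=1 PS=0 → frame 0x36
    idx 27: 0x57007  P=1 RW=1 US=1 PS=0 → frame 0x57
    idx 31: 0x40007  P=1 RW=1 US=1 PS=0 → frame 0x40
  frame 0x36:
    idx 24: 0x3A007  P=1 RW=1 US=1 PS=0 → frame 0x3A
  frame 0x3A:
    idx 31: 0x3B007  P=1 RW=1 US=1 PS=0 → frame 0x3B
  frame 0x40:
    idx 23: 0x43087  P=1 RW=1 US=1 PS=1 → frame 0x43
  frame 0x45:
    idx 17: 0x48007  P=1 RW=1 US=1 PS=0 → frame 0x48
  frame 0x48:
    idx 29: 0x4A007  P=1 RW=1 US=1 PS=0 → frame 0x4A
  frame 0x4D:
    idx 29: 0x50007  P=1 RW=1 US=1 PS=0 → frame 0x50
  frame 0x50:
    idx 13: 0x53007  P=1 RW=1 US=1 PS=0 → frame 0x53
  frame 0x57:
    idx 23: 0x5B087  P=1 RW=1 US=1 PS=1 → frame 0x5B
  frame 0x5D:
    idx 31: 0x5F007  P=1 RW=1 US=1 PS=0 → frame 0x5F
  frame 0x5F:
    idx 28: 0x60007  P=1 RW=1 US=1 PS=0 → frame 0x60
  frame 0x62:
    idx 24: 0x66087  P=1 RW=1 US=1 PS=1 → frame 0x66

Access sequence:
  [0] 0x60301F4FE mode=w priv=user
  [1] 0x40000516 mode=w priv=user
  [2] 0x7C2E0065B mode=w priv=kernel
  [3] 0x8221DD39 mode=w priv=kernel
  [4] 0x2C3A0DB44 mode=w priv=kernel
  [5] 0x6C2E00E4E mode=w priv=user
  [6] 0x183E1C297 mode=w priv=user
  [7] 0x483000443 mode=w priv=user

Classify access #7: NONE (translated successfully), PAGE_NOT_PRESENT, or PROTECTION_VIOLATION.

Walk each access:
#0 VA=0x60301F4FE (w,user):
  [0] read 0x33 idx=24: raw=0x36007 flags P=1 W=1 U=1 S=0
  [1] read 0x36 idx=24: raw=0x3A007 flags P=1 W=1 U=1 S=0
  [2] read 0x3A idx=31: raw=0x3B007 flags P=1 W=1 U=1 S=0
  → PA=0x3B4FE  (3 entries read)
#1 VA=0x40000516 (w,user):
  [0] read 0x33 idx=1: raw=0x3F087 flags P=1 W=1 U=1 S=1
  → PA=0x3F516 (huge @L0)  (1 entries read)
#2 VA=0x7C2E0065B (w,kernel):
  [0] read 0x33 idx=31: raw=0x40007 flags P=1 W=1 U=1 S=0
  [1] read 0x40 idx=23: raw=0x43087 flags P=1 W=1 U=1 S=1
  → PA=0x4365B (huge @L1)  (2 entries read)
#3 VA=0x8221DD39 (w,kernel):
  [0] read 0x33 idx=2: raw=0x45007 flags P=1 W=1 U=1 S=0
  [1] read 0x45 idx=17: raw=0x48007 flags P=1 W=1 U=1 S=0
  [2] read 0x48 idx=29: raw=0x4A007 flags P=1 W=1 U=1 S=0
  → PA=0x4AD39  (3 entries read)
#4 VA=0x2C3A0DB44 (w,kernel):
  [0] read 0x33 idx=11: raw=0x4D007 flags P=1 W=1 U=1 S=0
  [1] read 0x4D idx=29: raw=0x50007 flags P=1 W=1 U=1 S=0
  [2] read 0x50 idx=13: raw=0x53007 flags P=1 W=1 U=1 S=0
  → PA=0x53B44  (3 entries read)
#5 VA=0x6C2E00E4E (w,user):
  [0] read 0x33 idx=27: raw=0x57007 flags P=1 W=1 U=1 S=0
  [1] read 0x57 idx=23: raw=0x5B087 flags P=1 W=1 U=1 S=1
  → PA=0x5BE4E (huge @L1)  (2 entries read)
#6 VA=0x183E1C297 (w,user):
  [0] read 0x33 idx=6: raw=0x5D007 flags P=1 W=1 U=1 S=0
  [1] read 0x5D idx=31: raw=0x5F007 flags P=1 W=1 U=1 S=0
  [2] read 0x5F idx=28: raw=0x60007 flags P=1 W=1 U=1 S=0
  → PA=0x60297  (3 entries read)
#7 VA=0x483000443 (w,user):
  [0] read 0x33 idx=18: raw=0x62007 flags P=1 W=1 U=1 S=0
  [1] read 0x62 idx=24: raw=0x66087 flags P=1 W=1 U=1 S=1
  → PA=0x66443 (huge @L1)  (2 entries read)

Access #7 fault: NONE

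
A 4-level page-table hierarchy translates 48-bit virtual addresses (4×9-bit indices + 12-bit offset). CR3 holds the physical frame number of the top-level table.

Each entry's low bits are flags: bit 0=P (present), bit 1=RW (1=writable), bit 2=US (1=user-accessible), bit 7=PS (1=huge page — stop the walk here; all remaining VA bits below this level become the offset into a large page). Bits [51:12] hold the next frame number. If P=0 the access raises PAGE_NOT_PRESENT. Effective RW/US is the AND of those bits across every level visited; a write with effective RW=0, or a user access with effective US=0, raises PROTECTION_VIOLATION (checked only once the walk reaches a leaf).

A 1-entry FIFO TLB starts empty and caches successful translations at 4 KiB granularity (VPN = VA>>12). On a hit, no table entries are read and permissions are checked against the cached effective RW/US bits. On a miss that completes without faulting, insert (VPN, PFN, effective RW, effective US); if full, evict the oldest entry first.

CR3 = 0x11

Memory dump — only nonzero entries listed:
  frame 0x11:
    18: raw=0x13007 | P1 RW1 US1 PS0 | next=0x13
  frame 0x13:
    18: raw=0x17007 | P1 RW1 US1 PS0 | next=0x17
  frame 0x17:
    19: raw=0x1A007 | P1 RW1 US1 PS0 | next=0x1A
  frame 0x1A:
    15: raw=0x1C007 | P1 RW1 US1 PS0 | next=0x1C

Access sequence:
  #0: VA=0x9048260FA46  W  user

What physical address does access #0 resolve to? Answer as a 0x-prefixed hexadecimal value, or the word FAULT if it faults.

Per-access translation:
#0 VA=0x9048260FA46 (w,user):
  L0: frame=0x11 idx=18 entry=0x13007 [P=1 RW=1 US=1 PS=0]
  L1: frame=0x13 idx=18 entry=0x17007 [P=1 RW=1 US=1 PS=0]
  L2: frame=0x17 idx=19 entry=0x1A007 [P=1 RW=1 US=1 PS=0]
  L3: frame=0x1A idx=15 entry=0x1C007 [P=1 RW=1 US=1 PS=0]
  → PA=0x1CA46  (4 entries read)

Access #0 PA: 0x1CA46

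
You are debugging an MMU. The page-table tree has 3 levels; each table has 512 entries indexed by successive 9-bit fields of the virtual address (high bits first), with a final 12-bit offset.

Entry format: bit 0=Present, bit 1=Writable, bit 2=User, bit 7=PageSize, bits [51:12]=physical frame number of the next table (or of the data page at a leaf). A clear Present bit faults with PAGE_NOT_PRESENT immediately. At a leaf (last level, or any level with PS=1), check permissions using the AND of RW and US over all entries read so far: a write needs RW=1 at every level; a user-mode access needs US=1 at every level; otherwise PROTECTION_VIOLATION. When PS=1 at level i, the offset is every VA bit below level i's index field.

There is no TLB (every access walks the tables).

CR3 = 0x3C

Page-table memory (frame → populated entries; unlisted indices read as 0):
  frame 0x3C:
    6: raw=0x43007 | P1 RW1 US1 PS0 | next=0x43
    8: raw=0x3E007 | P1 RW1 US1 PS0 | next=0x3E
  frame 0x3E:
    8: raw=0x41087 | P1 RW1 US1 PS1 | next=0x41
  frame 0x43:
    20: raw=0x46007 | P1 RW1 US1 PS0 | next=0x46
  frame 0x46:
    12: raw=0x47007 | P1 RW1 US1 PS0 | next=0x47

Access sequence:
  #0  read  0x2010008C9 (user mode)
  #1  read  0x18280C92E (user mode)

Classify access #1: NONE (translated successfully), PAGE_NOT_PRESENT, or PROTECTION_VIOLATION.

Trace:
#0 VA=0x2010008C9 (r,user):
  lvl0: tbl 0x3C, slot 8 ⇒ 0x3E007 (P1/RW1/US1/PS0)
  lvl1: tbl 0x3E, slot 8 ⇒ 0x41087 (P1/RW1/US1/PS1)
  ✓ 0x418C9 (huge @L1)  — 2 lookups
#1 VA=0x18280C92E (r,user):
  lvl0: tbl 0x3C, slot 6 ⇒ 0x43007 (P1/RW1/US1/PS0)
  lvl1: tbl 0x43, slot 20 ⇒ 0x46007 (P1/RW1/US1/PS0)
  lvl2: tbl 0x46, slot 12 ⇒ 0x47007 (P1/RW1/US1/PS0)
  ✓ 0x4792E  — 3 lookups

Access #1 fault: NONE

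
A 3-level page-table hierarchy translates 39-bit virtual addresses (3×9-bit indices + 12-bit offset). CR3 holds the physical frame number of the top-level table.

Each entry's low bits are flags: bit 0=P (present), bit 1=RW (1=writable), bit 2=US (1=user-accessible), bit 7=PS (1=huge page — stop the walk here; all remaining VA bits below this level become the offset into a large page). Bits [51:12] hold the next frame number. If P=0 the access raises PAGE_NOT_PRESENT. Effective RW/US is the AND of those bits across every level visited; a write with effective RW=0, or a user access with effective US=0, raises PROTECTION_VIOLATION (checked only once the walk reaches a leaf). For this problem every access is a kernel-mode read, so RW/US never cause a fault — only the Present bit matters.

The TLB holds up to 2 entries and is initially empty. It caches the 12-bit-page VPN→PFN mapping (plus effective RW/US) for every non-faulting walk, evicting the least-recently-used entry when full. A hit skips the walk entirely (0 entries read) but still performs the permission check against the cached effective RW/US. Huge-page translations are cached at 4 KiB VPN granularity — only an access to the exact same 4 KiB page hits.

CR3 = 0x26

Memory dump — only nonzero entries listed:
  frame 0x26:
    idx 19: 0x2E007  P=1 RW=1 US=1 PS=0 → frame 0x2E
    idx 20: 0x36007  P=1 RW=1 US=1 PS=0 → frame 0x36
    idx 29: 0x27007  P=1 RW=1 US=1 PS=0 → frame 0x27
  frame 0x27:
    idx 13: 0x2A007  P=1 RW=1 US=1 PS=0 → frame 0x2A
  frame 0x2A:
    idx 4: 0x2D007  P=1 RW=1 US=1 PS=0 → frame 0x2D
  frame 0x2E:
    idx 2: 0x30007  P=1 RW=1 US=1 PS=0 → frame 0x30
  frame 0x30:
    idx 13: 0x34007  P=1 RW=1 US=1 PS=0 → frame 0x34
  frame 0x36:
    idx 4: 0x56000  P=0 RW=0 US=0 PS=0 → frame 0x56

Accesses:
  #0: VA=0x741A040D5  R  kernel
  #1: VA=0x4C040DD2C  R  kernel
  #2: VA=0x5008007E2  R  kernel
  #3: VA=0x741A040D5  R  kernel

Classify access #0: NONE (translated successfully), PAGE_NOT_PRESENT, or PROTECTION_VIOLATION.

Walk each access:
#0 VA=0x741A040D5 (r,kernel):
  [0] read 0x26 idx=29: raw=0x27007 flags P=1 W=1 U=1 S=0
  [1] read 0x27 idx=13: raw=0x2A007 flags P=1 W=1 U=1 S=0
  [2] read 0x2A idx=4: raw=0x2D007 flags P=1 W=1 U=1 S=0
  ✓ 0x2D0D5  — 3 lookups
#1 VA=0x4C040DD2C (r,kernel):
  [0] read 0x26 idx=19: raw=0x2E007 flags P=1 W=1 U=1 S=0
  [1] read 0x2E idx=2: raw=0x30007 flags P=1 W=1 U=1 S=0
  [2] read 0x30 idx=13: raw=0x34007 flags P=1 W=1 U=1 S=0
  ✓ 0x34D2C  — 3 lookups
#2 VA=0x5008007E2 (r,kernel):
  [0] read 0x26 idx=20: raw=0x36007 flags P=1 W=1 U=1 S=0
  [1] read 0x36 idx=4: raw=0x56000 flags P=0 W=0 U=0 S=0
  ✗ PAGE_NOT_PRESENT  [2 reads]
#3 VA=0x741A040D5 (r,kernel):
  TLB hit vpn=0x741A04 → PA=0x2D0D5

Access #0 fault: NONE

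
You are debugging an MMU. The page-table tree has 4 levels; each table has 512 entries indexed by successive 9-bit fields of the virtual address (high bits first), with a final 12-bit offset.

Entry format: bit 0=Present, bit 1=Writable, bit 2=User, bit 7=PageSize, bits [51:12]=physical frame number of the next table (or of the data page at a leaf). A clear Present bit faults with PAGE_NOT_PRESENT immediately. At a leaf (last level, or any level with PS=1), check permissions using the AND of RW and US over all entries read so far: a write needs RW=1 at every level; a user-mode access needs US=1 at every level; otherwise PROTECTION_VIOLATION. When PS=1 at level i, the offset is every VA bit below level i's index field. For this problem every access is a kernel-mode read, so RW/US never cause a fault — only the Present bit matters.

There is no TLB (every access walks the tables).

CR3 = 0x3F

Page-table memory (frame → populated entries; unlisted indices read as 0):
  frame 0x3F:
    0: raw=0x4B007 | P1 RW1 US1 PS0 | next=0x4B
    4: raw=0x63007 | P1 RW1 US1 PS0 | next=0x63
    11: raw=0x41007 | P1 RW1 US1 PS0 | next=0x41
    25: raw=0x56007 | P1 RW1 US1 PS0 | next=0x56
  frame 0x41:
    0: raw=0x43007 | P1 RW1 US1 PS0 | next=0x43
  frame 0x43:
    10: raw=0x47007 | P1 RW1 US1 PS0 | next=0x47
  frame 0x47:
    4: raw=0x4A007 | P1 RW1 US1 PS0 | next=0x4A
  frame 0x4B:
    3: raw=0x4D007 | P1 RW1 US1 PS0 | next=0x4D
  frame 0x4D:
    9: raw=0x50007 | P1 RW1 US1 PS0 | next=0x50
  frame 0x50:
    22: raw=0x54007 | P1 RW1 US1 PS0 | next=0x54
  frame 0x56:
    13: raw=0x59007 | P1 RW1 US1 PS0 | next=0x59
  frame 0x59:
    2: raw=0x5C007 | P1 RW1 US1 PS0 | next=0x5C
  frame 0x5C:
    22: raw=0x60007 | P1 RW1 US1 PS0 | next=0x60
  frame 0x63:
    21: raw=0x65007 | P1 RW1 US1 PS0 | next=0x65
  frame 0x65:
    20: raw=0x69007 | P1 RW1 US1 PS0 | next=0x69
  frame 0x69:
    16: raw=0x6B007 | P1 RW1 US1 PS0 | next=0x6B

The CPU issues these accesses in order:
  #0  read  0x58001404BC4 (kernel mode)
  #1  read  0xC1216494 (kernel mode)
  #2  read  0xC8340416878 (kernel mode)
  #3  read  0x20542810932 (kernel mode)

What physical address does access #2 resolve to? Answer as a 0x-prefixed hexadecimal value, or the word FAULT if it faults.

Walk each access:
#0 VA=0x58001404BC4 (r,kernel):
  L0 @0x3F[11] → 0x41007  P=1,RW=1,US=1,PS=0
  L1 @0x41[0] → 0x43007  P=1,RW=1,US=1,PS=0
  L2 @0x43[10] → 0x47007  P=1,RW=1,US=1,PS=0
  L3 @0x47[4] → 0x4A007  P=1,RW=1,US=1,PS=0
  ✓ 0x4ABC4  — 4 lookups
#1 VA=0xC1216494 (r,kernel):
  L0 @0x3F[0] → 0x4B007  P=1,RW=1,US=1,PS=0
  L1 @0x4B[3] → 0x4D007  P=1,RW=1,US=1,PS=0
  L2 @0x4D[9] → 0x50007  P=1,RW=1,US=1,PS=0
  L3 @0x50[22] → 0x54007  P=1,RW=1,US=1,PS=0
  ✓ 0x54494  — 4 lookups
#2 VA=0xC8340416878 (r,kernel):
  L0 @0x3F[25] → 0x56007  P=1,RW=1,US=1,PS=0
  L1 @0x56[13] → 0x59007  P=1,RW=1,US=1,PS=0
  L2 @0x59[2] → 0x5C007  P=1,RW=1,US=1,PS=0
  L3 @0x5C[22] → 0x60007  P=1,RW=1,US=1,PS=0
  ✓ 0x60878  — 4 lookups
#3 VA=0x20542810932 (r,kernel):
  L0 @0x3F[4] → 0x63007  P=1,RW=1,US=1,PS=0
  L1 @0x63[21] → 0x65007  P=1,RW=1,US=1,PS=0
  L2 @0x65[20] → 0x69007  P=1,RW=1,US=1,PS=0
  L3 @0x69[16] → 0x6B007  P=1,RW=1,US=1,PS=0
  ✓ 0x6B932  — 4 lookups

Access #2 PA: 0x60878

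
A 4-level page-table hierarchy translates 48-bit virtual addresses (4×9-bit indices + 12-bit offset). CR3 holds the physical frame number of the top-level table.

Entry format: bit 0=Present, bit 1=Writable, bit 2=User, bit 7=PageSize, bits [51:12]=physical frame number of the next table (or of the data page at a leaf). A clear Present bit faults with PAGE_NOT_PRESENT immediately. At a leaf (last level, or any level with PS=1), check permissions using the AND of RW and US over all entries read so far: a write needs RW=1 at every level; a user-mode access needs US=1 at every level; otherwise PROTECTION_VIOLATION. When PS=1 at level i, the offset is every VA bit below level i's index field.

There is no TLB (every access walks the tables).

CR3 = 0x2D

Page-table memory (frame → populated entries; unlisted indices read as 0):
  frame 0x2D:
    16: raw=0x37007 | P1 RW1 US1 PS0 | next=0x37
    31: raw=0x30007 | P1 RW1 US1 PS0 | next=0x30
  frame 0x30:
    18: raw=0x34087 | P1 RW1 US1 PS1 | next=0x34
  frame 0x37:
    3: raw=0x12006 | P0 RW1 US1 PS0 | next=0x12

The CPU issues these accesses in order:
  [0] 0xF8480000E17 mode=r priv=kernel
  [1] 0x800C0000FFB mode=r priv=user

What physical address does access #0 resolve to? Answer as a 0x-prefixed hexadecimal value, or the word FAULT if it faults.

Trace:
#0 VA=0xF8480000E17 (r,kernel):
  L0 @0x2D[31] → 0x30007  P=1,RW=1,US=1,PS=0
  L1 @0x30[18] → 0x34087  P=1,RW=1,US=1,PS=1
  ⇒ phys 0x34E17 (huge @L1)  [2 reads]
#1 VA=0x800C0000FFB (r,user):
  L0 @0x2D[16] → 0x37007  P=1,RW=1,US=1,PS=0
  L1 @0x37[3] → 0x12006  P=0,RW=1,US=1,PS=0
  ⇒ fault: PAGE_NOT_PRESENT  — 2 lookups

Access #0 PA: 0x34E17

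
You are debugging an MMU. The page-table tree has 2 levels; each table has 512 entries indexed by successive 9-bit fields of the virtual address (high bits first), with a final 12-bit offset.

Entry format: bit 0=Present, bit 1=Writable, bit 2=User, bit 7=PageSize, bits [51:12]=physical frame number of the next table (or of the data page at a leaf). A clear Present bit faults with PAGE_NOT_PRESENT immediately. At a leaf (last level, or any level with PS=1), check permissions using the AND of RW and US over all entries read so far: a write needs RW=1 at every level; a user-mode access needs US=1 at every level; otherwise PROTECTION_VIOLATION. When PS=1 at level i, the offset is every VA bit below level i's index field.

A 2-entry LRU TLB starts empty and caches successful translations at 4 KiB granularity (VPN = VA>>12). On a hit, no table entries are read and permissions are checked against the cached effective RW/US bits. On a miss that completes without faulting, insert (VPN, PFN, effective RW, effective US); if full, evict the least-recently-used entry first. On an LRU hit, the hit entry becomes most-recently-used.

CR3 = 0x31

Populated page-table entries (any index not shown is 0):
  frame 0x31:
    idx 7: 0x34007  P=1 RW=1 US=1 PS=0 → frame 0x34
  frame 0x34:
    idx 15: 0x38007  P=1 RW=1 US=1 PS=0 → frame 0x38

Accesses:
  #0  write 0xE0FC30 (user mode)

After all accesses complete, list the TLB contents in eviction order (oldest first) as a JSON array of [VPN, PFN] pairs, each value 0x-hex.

Per-access translation:
#0 VA=0xE0FC30 (w,user):
  L0: frame=0x31 idx=7 entry=0x34007 [P=1 RW=1 US=1 PS=0]
  L1: frame=0x34 idx=15 entry=0x38007 [P=1 RW=1 US=1 PS=0]
  ✓ 0x38C30  — 2 lookups

TLB: [["0xE0F", "0x38"]]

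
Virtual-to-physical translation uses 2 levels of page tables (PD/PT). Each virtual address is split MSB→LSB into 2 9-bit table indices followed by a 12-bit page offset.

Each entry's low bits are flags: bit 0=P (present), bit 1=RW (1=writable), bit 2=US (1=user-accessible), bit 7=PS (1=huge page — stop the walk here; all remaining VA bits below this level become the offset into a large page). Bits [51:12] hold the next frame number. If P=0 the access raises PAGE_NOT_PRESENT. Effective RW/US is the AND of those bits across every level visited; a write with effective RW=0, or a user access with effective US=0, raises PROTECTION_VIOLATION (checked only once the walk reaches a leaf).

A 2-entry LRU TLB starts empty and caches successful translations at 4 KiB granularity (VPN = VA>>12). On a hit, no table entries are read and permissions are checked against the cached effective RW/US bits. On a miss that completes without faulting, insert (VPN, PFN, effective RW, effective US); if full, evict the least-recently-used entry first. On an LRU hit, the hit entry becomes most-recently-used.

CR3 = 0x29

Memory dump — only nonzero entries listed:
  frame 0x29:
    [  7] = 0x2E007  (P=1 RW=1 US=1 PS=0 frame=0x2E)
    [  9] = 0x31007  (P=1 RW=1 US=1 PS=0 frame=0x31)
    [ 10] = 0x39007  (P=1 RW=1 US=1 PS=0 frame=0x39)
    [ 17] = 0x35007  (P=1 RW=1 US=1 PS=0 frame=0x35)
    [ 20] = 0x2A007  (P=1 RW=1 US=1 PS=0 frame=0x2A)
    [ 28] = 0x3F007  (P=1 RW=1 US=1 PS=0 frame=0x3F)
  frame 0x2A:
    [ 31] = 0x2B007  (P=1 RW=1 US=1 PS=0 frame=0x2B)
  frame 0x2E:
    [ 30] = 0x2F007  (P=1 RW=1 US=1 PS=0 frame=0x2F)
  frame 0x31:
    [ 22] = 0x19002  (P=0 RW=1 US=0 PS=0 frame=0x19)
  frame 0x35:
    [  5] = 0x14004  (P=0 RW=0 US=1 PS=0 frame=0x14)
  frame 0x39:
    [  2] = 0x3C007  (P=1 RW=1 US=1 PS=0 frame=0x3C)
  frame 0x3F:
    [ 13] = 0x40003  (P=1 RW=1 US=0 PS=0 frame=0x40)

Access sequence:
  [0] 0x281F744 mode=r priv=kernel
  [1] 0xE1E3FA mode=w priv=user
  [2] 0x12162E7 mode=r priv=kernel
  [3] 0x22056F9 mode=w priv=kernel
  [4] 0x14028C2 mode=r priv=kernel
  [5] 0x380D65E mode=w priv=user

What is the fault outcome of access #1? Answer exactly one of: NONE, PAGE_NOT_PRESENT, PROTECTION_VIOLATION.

Per-access translation:
#0 VA=0x281F744 (r,kernel):
  [0] read 0x29 idx=20: raw=0x2A007 flags P=1 W=1 U=1 S=0
  [1] read 0x2A idx=31: raw=0x2B007 flags P=1 W=1 U=1 S=0
  ⇒ phys 0x2B744  [2 reads]
#1 VA=0xE1E3FA (w,user):
  [0] read 0x29 idx=7: raw=0x2E007 flags P=1 W=1 U=1 S=0
  [1] read 0x2E idx=30: raw=0x2F007 flags P=1 W=1 U=1 S=0
  ⇒ phys 0x2F3FA  [2 reads]
#2 VA=0x12162E7 (r,kernel):
  [0] read 0x29 idx=9: raw=0x31007 flags P=1 W=1 U=1 S=0
  [1] read 0x31 idx=22: raw=0x19002 flags P=0 W=1 U=0 S=0
  ✗ PAGE_NOT_PRESENT  [2 reads]
#3 VA=0x22056F9 (w,kernel):
  [0] read 0x29 idx=17: raw=0x35007 flags P=1 W=1 U=1 S=0
  [1] read 0x35 idx=5: raw=0x14004 flags P=0 W=0 U=1 S=0
  ✗ PAGE_NOT_PRESENT  [2 reads]
#4 VA=0x14028C2 (r,kernel):
  [0] read 0x29 idx=10: raw=0x39007 flags P=1 W=1 U=1 S=0
  [1] read 0x39 idx=2: raw=0x3C007 flags P=1 W=1 U=1 S=0
  ⇒ phys 0x3C8C2  [2 reads]
#5 VA=0x380D65E (w,user):
  [0] read 0x29 idx=28: raw=0x3F007 flags P=1 W=1 U=1 S=0
  [1] read 0x3F idx=13: raw=0x40003 flags P=1 W=1 U=0 S=0
  ✗ PROTECTION_VIOLATION  [2 reads]

Access #1 fault: NONE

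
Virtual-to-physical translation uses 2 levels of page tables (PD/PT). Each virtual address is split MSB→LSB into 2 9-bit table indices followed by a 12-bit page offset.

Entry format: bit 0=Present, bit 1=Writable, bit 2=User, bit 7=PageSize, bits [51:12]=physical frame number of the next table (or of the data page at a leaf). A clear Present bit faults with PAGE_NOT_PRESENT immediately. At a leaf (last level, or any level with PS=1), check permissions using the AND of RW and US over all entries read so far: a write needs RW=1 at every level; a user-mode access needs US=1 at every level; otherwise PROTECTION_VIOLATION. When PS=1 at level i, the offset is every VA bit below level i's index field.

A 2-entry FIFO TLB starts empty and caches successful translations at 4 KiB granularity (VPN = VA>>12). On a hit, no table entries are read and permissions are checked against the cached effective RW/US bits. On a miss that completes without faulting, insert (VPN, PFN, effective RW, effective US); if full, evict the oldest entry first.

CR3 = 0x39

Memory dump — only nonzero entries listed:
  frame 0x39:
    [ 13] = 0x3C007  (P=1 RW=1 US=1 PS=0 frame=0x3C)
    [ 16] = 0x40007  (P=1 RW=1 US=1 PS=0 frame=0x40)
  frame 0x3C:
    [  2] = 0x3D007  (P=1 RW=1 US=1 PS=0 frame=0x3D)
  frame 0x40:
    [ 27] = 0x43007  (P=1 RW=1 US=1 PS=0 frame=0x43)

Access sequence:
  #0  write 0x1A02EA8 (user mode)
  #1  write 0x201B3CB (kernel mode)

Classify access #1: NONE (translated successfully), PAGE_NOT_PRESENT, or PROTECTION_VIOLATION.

Walk each access:
#0 VA=0x1A02EA8 (w,user):
  L0: frame=0x39 idx=13 entry=0x3C007 [P=1 RW=1 US=1 PS=0]
  L1: frame=0x3C idx=2 entry=0x3D007 [P=1 RW=1 US=1 PS=0]
  → PA=0x3DEA8  (2 entries read)
#1 VA=0x201B3CB (w,kernel):
  L0: frame=0x39 idx=16 entry=0x40007 [P=1 RW=1 US=1 PS=0]
  L1: frame=0x40 idx=27 entry=0x43007 [P=1 RW=1 US=1 PS=0]
  → PA=0x433CB  (2 entries read)

Access #1 fault: NONE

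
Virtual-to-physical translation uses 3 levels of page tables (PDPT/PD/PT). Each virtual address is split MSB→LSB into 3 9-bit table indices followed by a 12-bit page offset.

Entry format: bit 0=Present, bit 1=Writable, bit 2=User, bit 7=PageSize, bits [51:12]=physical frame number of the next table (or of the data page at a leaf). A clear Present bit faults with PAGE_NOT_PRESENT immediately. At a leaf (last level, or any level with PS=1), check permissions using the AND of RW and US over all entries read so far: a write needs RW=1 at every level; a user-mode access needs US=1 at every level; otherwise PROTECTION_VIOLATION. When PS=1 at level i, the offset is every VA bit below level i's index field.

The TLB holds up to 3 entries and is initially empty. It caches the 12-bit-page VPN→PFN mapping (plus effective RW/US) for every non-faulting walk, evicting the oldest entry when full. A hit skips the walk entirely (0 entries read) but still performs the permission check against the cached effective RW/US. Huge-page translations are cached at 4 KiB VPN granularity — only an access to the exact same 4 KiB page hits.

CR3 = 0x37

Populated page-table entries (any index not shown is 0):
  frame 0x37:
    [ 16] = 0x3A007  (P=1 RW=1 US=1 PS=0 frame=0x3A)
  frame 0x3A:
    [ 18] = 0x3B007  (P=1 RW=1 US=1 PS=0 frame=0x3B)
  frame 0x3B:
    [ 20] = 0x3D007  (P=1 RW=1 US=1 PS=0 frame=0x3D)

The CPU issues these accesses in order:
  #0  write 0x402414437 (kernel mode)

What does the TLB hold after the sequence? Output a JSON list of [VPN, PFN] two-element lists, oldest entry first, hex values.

Walk each access:
#0 VA=0x402414437 (w,kernel):
  L0: frame=0x37 idx=16 entry=0x3A007 [P=1 RW=1 US=1 PS=0]
  L1: frame=0x3A idx=18 entry=0x3B007 [P=1 RW=1 US=1 PS=0]
  L2: frame=0x3B idx=20 entry=0x3D007 [P=1 RW=1 US=1 PS=0]
  → PA=0x3D437  (3 entries read)

TLB: [["0x402414", "0x3D"]]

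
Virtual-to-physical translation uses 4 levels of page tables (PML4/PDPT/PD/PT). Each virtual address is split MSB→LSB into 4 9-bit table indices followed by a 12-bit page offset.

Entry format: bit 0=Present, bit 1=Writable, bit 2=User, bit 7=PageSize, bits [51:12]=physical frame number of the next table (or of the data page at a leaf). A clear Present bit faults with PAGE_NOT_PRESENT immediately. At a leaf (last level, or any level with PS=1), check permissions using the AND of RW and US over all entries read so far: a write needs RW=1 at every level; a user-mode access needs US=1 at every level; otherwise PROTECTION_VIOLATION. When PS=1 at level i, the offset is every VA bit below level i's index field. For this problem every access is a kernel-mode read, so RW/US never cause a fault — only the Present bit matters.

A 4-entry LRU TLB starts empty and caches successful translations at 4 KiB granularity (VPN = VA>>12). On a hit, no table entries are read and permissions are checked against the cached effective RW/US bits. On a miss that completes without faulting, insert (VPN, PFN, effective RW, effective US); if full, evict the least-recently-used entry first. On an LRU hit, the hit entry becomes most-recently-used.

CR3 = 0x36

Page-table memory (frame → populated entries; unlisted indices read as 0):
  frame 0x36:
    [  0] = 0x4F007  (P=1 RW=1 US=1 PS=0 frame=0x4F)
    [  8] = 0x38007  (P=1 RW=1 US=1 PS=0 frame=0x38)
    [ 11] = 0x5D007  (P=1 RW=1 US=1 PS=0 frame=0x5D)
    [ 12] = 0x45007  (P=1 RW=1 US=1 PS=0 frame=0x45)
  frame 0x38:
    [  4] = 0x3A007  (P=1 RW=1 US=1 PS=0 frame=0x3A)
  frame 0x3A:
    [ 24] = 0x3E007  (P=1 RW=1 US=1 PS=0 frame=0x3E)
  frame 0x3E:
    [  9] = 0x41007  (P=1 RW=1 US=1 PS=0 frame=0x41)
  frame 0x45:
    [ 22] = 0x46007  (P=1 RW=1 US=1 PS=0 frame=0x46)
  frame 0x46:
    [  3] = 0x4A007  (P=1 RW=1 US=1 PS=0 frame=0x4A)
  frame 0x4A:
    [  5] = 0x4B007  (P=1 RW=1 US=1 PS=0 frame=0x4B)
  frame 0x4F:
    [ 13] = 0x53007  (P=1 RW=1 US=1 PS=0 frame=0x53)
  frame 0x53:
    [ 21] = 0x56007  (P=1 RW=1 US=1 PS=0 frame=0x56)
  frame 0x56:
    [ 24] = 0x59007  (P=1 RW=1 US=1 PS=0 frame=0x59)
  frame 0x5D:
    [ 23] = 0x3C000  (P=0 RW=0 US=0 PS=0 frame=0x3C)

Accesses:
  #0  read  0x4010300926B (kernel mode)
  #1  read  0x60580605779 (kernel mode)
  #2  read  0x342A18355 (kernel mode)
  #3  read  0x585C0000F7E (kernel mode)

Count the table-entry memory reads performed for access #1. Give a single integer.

Trace:
#0 VA=0x4010300926B (r,kernel):
  L0 @0x36[8] → 0x38007  P=1,RW=1,US=1,PS=0
  L1 @0x38[4] → 0x3A007  P=1,RW=1,US=1,PS=0
  L2 @0x3A[24] → 0x3E007  P=1,RW=1,US=1,PS=0
  L3 @0x3E[9] → 0x41007  P=1,RW=1,US=1,PS=0
  ✓ 0x4126B  — 4 lookups
#1 VA=0x60580605779 (r,kernel):
  L0 @0x36[12] → 0x45007  P=1,RW=1,US=1,PS=0
  L1 @0x45[22] → 0x46007  P=1,RW=1,US=1,PS=0
  L2 @0x46[3] → 0x4A007  P=1,RW=1,US=1,PS=0
  L3 @0x4A[5] → 0x4B007  P=1,RW=1,US=1,PS=0
  ✓ 0x4B779  — 4 lookups
#2 VA=0x342A18355 (r,kernel):
  L0 @0x36[0] → 0x4F007  P=1,RW=1,US=1,PS=0
  L1 @0x4F[13] → 0x53007  P=1,RW=1,US=1,PS=0
  L2 @0x53[21] → 0x56007  P=1,RW=1,US=1,PS=0
  L3 @0x56[24] → 0x59007  P=1,RW=1,US=1,PS=0
  ✓ 0x59355  — 4 lookups
#3 VA=0x585C0000F7E (r,kernel):
  L0 @0x36[11] → 0x5D007  P=1,RW=1,US=1,PS=0
  L1 @0x5D[23] → 0x3C000  P=0,RW=0,US=0,PS=0
  ✗ PAGE_NOT_PRESENT  [2 reads]

Entries read for #1: 4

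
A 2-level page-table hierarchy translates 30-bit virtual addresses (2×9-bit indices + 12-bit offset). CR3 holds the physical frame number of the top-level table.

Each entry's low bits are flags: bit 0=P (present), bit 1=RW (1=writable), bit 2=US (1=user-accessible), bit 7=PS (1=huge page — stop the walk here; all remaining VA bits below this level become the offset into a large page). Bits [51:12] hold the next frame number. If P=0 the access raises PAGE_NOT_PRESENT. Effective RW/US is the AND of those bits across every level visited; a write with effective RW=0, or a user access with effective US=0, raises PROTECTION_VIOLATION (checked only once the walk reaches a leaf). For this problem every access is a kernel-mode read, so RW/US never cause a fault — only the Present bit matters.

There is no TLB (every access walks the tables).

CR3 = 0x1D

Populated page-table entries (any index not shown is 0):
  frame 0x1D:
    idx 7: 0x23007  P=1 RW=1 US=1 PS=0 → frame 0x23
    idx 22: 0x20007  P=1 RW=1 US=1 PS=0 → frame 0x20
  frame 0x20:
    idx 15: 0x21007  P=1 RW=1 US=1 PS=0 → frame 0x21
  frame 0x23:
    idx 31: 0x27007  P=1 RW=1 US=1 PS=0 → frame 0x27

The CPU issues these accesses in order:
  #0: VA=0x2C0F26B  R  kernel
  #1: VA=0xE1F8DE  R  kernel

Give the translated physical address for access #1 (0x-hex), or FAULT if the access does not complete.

Per-access translation:
#0 VA=0x2C0F26B (r,kernel):
  [0] read 0x1D idx=22: raw=0x20007 flags P=1 W=1 U=1 S=0
  [1] read 0x20 idx=15: raw=0x21007 flags P=1 W=1 U=1 S=0
  ⇒ phys 0x2126B  [2 reads]
#1 VA=0xE1F8DE (r,kernel):
  [0] read 0x1D idx=7: raw=0x23007 flags P=1 W=1 U=1 S=0
  [1] read 0x23 idx=31: raw=0x27007 flags P=1 W=1 U=1 S=0
  ⇒ phys 0x278DE  [2 reads]

Access #1 PA: 0x278DE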